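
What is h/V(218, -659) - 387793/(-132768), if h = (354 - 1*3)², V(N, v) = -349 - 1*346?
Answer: -16087634233/92273760 ≈ -174.35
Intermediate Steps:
V(N, v) = -695 (V(N, v) = -349 - 346 = -695)
h = 123201 (h = (354 - 3)² = 351² = 123201)
h/V(218, -659) - 387793/(-132768) = 123201/(-695) - 387793/(-132768) = 123201*(-1/695) - 387793*(-1/132768) = -123201/695 + 387793/132768 = -16087634233/92273760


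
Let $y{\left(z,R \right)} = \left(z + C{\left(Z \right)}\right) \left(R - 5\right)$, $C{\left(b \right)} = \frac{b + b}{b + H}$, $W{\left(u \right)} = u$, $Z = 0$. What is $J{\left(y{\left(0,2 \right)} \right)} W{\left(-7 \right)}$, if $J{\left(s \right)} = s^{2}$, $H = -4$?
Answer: $0$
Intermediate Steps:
$C{\left(b \right)} = \frac{2 b}{-4 + b}$ ($C{\left(b \right)} = \frac{b + b}{b - 4} = \frac{2 b}{-4 + b}$)
$y{\left(z,R \right)} = z \left(-5 + R\right)$ ($y{\left(z,R \right)} = \left(z + 2 \cdot 0 \frac{1}{-4 + 0}\right) \left(R - 5\right) = \left(z + 2 \cdot 0 \frac{1}{-4}\right) \left(-5 + R\right) = \left(z + 2 \cdot 0 \left(- \frac{1}{4}\right)\right) \left(-5 + R\right) = \left(z + 0\right) \left(-5 + R\right) = z \left(-5 + R\right)$)
$J{\left(y{\left(0,2 \right)} \right)} W{\left(-7 \right)} = \left(0 \left(-5 + 2\right)\right)^{2} \left(-7\right) = \left(0 \left(-3\right)\right)^{2} \left(-7\right) = 0^{2} \left(-7\right) = 0 \left(-7\right) = 0$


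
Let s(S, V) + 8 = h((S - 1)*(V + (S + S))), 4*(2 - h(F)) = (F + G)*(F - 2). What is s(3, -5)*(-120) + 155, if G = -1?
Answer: 875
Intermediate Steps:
h(F) = 2 - (-1 + F)*(-2 + F)/4 (h(F) = 2 - (F - 1)*(F - 2)/4 = 2 - (-1 + F)*(-2 + F)/4)
s(S, V) = -13/2 - (-1 + S)²*(V + 2*S)²/4 + 3*(-1 + S)*(V + 2*S)/4 (s(S, V) = -8 + (3/2 - (S - 1)²*(V + (S + S))²/4 + 3*((S - 1)*(V + (S + S)))/4) = -8 + (3/2 - (-1 + S)²*(V + 2*S)²/4 + 3*((-1 + S)*(V + 2*S))/4) = -8 + (3/2 - (-1 + S)²*(V + 2*S)²/4 + 3*(-1 + S)*(V + 2*S)/4) = -13/2 - (-1 + S)²*(V + 2*S)²/4 + 3*(-1 + S)*(V + 2*S)/4)
s(3, -5)*(-120) + 155 = (-13/2 - 3/2*3 - ¾*(-5) - (-1*(-5) - 2*3 + 2*3² + 3*(-5))²/4 + (3/2)*3² + (¾)*3*(-5))*(-120) + 155 = (-13/2 - 9/2 + 15/4 - (5 - 6 + 2*9 - 15)²/4 + (3/2)*9 - 45/4)*(-120) + 155 = (-13/2 - 9/2 + 15/4 - (5 - 6 + 18 - 15)²/4 + 27/2 - 45/4)*(-120) + 155 = (-13/2 - 9/2 + 15/4 - ¼*2² + 27/2 - 45/4)*(-120) + 155 = (-13/2 - 9/2 + 15/4 - ¼*4 + 27/2 - 45/4)*(-120) + 155 = (-13/2 - 9/2 + 15/4 - 1 + 27/2 - 45/4)*(-120) + 155 = -6*(-120) + 155 = 720 + 155 = 875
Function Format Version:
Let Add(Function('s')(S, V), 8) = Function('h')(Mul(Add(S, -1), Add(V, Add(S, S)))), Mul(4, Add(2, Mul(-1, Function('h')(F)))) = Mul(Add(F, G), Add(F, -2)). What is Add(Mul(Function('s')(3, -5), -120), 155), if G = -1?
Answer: 875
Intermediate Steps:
Function('h')(F) = Add(2, Mul(Rational(-1, 4), Add(-1, F), Add(-2, F))) (Function('h')(F) = Add(2, Mul(Rational(-1, 4), Mul(Add(F, -1), Add(F, -2)))) = Add(2, Mul(Rational(-1, 4), Mul(Add(-1, F), Add(-2, F)))) = Add(2, Mul(Rational(-1, 4), Add(-1, F), Add(-2, F))))
Function('s')(S, V) = Add(Rational(-13, 2), Mul(Rational(-1, 4), Pow(Add(-1, S), 2), Pow(Add(V, Mul(2, S)), 2)), Mul(Rational(3, 4), Add(-1, S), Add(V, Mul(2, S)))) (Function('s')(S, V) = Add(-8, Add(Rational(3, 2), Mul(Rational(-1, 4), Pow(Mul(Add(S, -1), Add(V, Add(S, S))), 2)), Mul(Rational(3, 4), Mul(Add(S, -1), Add(V, Add(S, S)))))) = Add(-8, Add(Rational(3, 2), Mul(Rational(-1, 4), Pow(Mul(Add(-1, S), Add(V, Mul(2, S))), 2)), Mul(Rational(3, 4), Mul(Add(-1, S), Add(V, Mul(2, S)))))) = Add(-8, Add(Rational(3, 2), Mul(Rational(-1, 4), Mul(Pow(Add(-1, S), 2), Pow(Add(V, Mul(2, S)), 2))), Mul(Rational(3, 4), Add(-1, S), Add(V, Mul(2, S))))) = Add(-8, Add(Rational(3, 2), Mul(Rational(-1, 4), Pow(Add(-1, S), 2), Pow(Add(V, Mul(2, S)), 2)), Mul(Rational(3, 4), Add(-1, S), Add(V, Mul(2, S))))) = Add(Rational(-13, 2), Mul(Rational(-1, 4), Pow(Add(-1, S), 2), Pow(Add(V, Mul(2, S)), 2)), Mul(Rational(3, 4), Add(-1, S), Add(V, Mul(2, S)))))
Add(Mul(Function('s')(3, -5), -120), 155) = Add(Mul(Add(Rational(-13, 2), Mul(Rational(-3, 2), 3), Mul(Rational(-3, 4), -5), Mul(Rational(-1, 4), Pow(Add(Mul(-1, -5), Mul(-2, 3), Mul(2, Pow(3, 2)), Mul(3, -5)), 2)), Mul(Rational(3, 2), Pow(3, 2)), Mul(Rational(3, 4), 3, -5)), -120), 155) = Add(Mul(Add(Rational(-13, 2), Rational(-9, 2), Rational(15, 4), Mul(Rational(-1, 4), Pow(Add(5, -6, Mul(2, 9), -15), 2)), Mul(Rational(3, 2), 9), Rational(-45, 4)), -120), 155) = Add(Mul(Add(Rational(-13, 2), Rational(-9, 2), Rational(15, 4), Mul(Rational(-1, 4), Pow(Add(5, -6, 18, -15), 2)), Rational(27, 2), Rational(-45, 4)), -120), 155) = Add(Mul(Add(Rational(-13, 2), Rational(-9, 2), Rational(15, 4), Mul(Rational(-1, 4), Pow(2, 2)), Rational(27, 2), Rational(-45, 4)), -120), 155) = Add(Mul(Add(Rational(-13, 2), Rational(-9, 2), Rational(15, 4), Mul(Rational(-1, 4), 4), Rational(27, 2), Rational(-45, 4)), -120), 155) = Add(Mul(Add(Rational(-13, 2), Rational(-9, 2), Rational(15, 4), -1, Rational(27, 2), Rational(-45, 4)), -120), 155) = Add(Mul(-6, -120), 155) = Add(720, 155) = 875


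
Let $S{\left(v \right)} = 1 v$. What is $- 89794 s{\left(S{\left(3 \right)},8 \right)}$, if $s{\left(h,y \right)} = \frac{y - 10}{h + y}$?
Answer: $\frac{179588}{11} \approx 16326.0$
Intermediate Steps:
$S{\left(v \right)} = v$
$s{\left(h,y \right)} = \frac{-10 + y}{h + y}$
$- 89794 s{\left(S{\left(3 \right)},8 \right)} = - 89794 \frac{-10 + 8}{3 + 8} = - 89794 \cdot \frac{1}{11} \left(-2\right) = \left(-89794\right) \left(- \frac{2}{11}\right) = \frac{179588}{11}$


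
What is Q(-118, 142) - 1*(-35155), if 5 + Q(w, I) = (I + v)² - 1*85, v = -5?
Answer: 53834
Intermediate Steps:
Q(w, I) = -90 + (-5 + I)² (Q(w, I) = -5 + ((I - 5)² - 1*85) = -5 + ((-5 + I)² - 85) = -5 + (-85 + (-5 + I)²) = -90 + (-5 + I)²)
Q(-118, 142) - 1*(-35155) = (-90 + (-5 + 142)²) - 1*(-35155) = (-90 + 137²) + 35155 = (-90 + 18769) + 35155 = 18679 + 35155 = 53834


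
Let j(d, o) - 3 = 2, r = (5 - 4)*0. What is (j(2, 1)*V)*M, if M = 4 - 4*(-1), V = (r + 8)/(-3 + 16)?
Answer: 320/13 ≈ 24.615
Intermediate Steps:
r = 0 (r = 1*0 = 0)
j(d, o) = 5 (j(d, o) = 3 + 2 = 5)
V = 8/13 (V = (0 + 8)/(-3 + 16) = 8/13 ≈ 0.61539)
M = 8 (M = 4 + 4 = 8)
(j(2, 1)*V)*M = (5*(8/13))*8 = (40/13)*8 = 320/13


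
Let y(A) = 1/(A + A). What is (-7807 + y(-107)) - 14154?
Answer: -4699655/214 ≈ -21961.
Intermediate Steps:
y(A) = 1/(2*A)
(-7807 + y(-107)) - 14154 = (-7807 + (½)/(-107)) - 14154 = (-7807 + (½)*(-1/107)) - 14154 = (-7807 - 1/214) - 14154 = -1670699/214 - 14154 = -4699655/214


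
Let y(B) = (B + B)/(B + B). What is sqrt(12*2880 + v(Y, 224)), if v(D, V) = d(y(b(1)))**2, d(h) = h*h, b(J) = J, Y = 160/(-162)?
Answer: sqrt(34561) ≈ 185.91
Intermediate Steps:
Y = -80/81 (Y = 160*(-1/162) = -80/81 ≈ -0.98765)
y(B) = 1 (y(B) = (2*B)/((2*B)) = (2*B)*(1/(2*B)) = 1)
d(h) = h**2
v(D, V) = 1 (v(D, V) = (1**2)**2 = 1**2 = 1)
sqrt(12*2880 + v(Y, 224)) = sqrt(12*2880 + 1) = sqrt(34560 + 1) = sqrt(34561)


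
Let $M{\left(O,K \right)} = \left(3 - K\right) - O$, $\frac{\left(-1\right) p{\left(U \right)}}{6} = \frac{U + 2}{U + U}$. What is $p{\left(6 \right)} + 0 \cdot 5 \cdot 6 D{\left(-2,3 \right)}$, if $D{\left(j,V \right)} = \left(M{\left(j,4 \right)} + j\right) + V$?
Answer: $-4$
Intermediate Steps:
$p{\left(U \right)} = - \frac{3 \left(2 + U\right)}{U}$ ($p{\left(U \right)} = - 6 \frac{U + 2}{U + U} = - 6 \frac{2 + U}{2 U} = - \frac{3 \left(2 + U\right)}{U}$)
$M{\left(O,K \right)} = 3 - K - O$
$D{\left(j,V \right)} = -1 + V$ ($D{\left(j,V \right)} = \left(\left(3 - 4 - j\right) + j\right) + V = \left(\left(-1 - j\right) + j\right) + V = -1 + V$)
$p{\left(6 \right)} + 0 \cdot 5 \cdot 6 D{\left(-2,3 \right)} = \left(-3 - \frac{6}{6}\right) + 0 \cdot 5 \cdot 6 \left(-1 + 3\right) = \left(-3 - 1\right) + 0 \cdot 6 \cdot 2 = \left(-3 - 1\right) + 0 \cdot 2 = -4 + 0 = -4$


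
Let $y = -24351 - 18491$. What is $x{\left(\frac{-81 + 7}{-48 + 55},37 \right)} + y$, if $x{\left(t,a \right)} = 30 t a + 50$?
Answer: $- \frac{381684}{7} \approx -54526.0$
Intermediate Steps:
$x{\left(t,a \right)} = 50 + 30 a t$ ($x{\left(t,a \right)} = 30 a t + 50 = 50 + 30 a t$)
$y = -42842$
$x{\left(\frac{-81 + 7}{-48 + 55},37 \right)} + y = \left(50 + 30 \cdot 37 \frac{-81 + 7}{-48 + 55}\right) - 42842 = \left(50 + 30 \cdot 37 \left(- \frac{74}{7}\right)\right) - 42842 = \left(50 - \frac{82140}{7}\right) - 42842 = - \frac{81790}{7} - 42842 = - \frac{381684}{7}$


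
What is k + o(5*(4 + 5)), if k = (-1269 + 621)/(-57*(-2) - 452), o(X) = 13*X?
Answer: 99189/169 ≈ 586.92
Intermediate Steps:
k = 324/169 (k = -648/(114 - 452) = -648/(-338) = -648*(-1/338) = 324/169 ≈ 1.9172)
k + o(5*(4 + 5)) = 324/169 + 13*(5*(4 + 5)) = 324/169 + 13*(5*9) = 324/169 + 13*45 = 324/169 + 585 = 99189/169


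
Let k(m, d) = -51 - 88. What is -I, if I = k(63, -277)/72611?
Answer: 139/72611 ≈ 0.0019143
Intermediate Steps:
k(m, d) = -139
I = -139/72611 ≈ -0.0019143
-I = -1*(-139/72611) = 139/72611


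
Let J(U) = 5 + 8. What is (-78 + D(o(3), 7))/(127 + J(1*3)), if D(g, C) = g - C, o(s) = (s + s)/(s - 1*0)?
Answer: -83/140 ≈ -0.59286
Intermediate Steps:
J(U) = 13
o(s) = 2 (o(s) = (2*s)/(s + 0) = (2*s)/s = 2)
(-78 + D(o(3), 7))/(127 + J(1*3)) = (-78 + (2 - 1*7))/(127 + 13) = (-78 + (2 - 7))/140 = (-78 - 5)*(1/140) = -83*1/140 = -83/140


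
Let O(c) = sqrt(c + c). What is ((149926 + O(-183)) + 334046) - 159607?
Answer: 324365 + I*sqrt(366) ≈ 3.2437e+5 + 19.131*I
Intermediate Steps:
O(c) = sqrt(2)*sqrt(c) (O(c) = sqrt(2*c) = sqrt(2)*sqrt(c))
((149926 + O(-183)) + 334046) - 159607 = ((149926 + sqrt(2)*sqrt(-183)) + 334046) - 159607 = ((149926 + sqrt(2)*(I*sqrt(183))) + 334046) - 159607 = ((149926 + I*sqrt(366)) + 334046) - 159607 = (483972 + I*sqrt(366)) - 159607 = 324365 + I*sqrt(366)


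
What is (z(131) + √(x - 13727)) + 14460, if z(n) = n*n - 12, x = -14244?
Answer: 31609 + I*√27971 ≈ 31609.0 + 167.25*I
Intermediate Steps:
z(n) = -12 + n² (z(n) = n² - 12 = -12 + n²)
(z(131) + √(x - 13727)) + 14460 = ((-12 + 131²) + √(-14244 - 13727)) + 14460 = ((-12 + 17161) + √(-27971)) + 14460 = (17149 + I*√27971) + 14460 = 31609 + I*√27971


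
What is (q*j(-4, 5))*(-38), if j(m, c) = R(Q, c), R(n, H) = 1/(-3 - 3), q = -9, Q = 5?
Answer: -57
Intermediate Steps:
R(n, H) = -1/6 (R(n, H) = 1/(-6) = -1/6)
j(m, c) = -1/6
(q*j(-4, 5))*(-38) = -9*(-1/6)*(-38) = (3/2)*(-38) = -57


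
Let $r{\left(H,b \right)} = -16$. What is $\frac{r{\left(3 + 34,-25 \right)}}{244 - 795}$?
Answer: $\frac{16}{551} \approx 0.029038$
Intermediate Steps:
$\frac{r{\left(3 + 34,-25 \right)}}{244 - 795} = - \frac{16}{244 - 795} = - \frac{16}{-551} = \left(-16\right) \left(- \frac{1}{551}\right) = \frac{16}{551}$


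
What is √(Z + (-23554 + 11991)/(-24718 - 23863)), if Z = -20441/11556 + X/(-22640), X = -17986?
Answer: I*√51634629156621934425990/264794626980 ≈ 0.85815*I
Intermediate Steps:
Z = -31867253/32703480 (Z = -20441/11556 - 17986/(-22640) = -20441*1/11556 - 17986*(-1/22640) = -20441/11556 + 8993/11320 = -31867253/32703480 ≈ -0.97443)
√(Z + (-23554 + 11991)/(-24718 - 23863)) = √(-31867253/32703480 + (-23554 + 11991)/(-24718 - 23863)) = √(-31867253/32703480 - 11563/(-48581)) = √(-31867253/32703480 - 11563*(-1/48581)) = √(-31867253/32703480 + 11563/48581) = √(-1169992678753/1588767761880) = I*√51634629156621934425990/264794626980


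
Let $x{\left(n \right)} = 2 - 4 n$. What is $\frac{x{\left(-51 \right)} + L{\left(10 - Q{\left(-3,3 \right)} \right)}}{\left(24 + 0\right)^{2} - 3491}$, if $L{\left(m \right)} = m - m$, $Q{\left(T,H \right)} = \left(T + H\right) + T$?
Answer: $- \frac{206}{2915} \approx -0.070669$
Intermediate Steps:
$Q{\left(T,H \right)} = H + 2 T$ ($Q{\left(T,H \right)} = \left(H + T\right) + T = H + 2 T$)
$L{\left(m \right)} = 0$
$\frac{x{\left(-51 \right)} + L{\left(10 - Q{\left(-3,3 \right)} \right)}}{\left(24 + 0\right)^{2} - 3491} = \frac{\left(2 - -204\right) + 0}{\left(24 + 0\right)^{2} - 3491} = \frac{\left(2 + 204\right) + 0}{24^{2} - 3491} = \frac{206 + 0}{576 - 3491} = \frac{206}{-2915} = 206 \left(- \frac{1}{2915}\right) = - \frac{206}{2915}$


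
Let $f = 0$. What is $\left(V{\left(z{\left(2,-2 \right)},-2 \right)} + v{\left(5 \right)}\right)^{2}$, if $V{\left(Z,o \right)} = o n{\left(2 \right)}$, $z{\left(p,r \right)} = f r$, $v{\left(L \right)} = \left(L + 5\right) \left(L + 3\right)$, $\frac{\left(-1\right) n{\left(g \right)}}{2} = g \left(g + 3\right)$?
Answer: $14400$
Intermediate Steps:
$n{\left(g \right)} = - 2 g \left(3 + g\right)$ ($n{\left(g \right)} = - 2 g \left(g + 3\right) = - 2 g \left(3 + g\right)$)
$v{\left(L \right)} = \left(3 + L\right) \left(5 + L\right)$ ($v{\left(L \right)} = \left(5 + L\right) \left(3 + L\right) = \left(3 + L\right) \left(5 + L\right)$)
$z{\left(p,r \right)} = 0$ ($z{\left(p,r \right)} = 0 r = 0$)
$V{\left(Z,o \right)} = - 20 o$ ($V{\left(Z,o \right)} = o \left(\left(-2\right) 2 \left(3 + 2\right)\right) = o \left(\left(-2\right) 2 \cdot 5\right) = o \left(-20\right) = - 20 o$)
$\left(V{\left(z{\left(2,-2 \right)},-2 \right)} + v{\left(5 \right)}\right)^{2} = \left(\left(-20\right) \left(-2\right) + \left(15 + 5^{2} + 8 \cdot 5\right)\right)^{2} = \left(40 + \left(15 + 25 + 40\right)\right)^{2} = \left(40 + 80\right)^{2} = 120^{2} = 14400$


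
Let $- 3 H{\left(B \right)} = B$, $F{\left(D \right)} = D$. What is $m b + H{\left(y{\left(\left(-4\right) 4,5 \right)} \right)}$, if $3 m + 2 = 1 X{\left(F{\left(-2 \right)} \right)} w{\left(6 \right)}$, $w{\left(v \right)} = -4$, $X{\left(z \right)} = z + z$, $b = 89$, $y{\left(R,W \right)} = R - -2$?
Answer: $420$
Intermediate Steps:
$y{\left(R,W \right)} = 2 + R$ ($y{\left(R,W \right)} = R + 2 = 2 + R$)
$X{\left(z \right)} = 2 z$
$H{\left(B \right)} = - \frac{B}{3}$
$m = \frac{14}{3}$ ($m = - \frac{2}{3} + \frac{1 \cdot 2 \left(-2\right) \left(-4\right)}{3} = - \frac{2}{3} + \frac{1 \left(-4\right) \left(-4\right)}{3} = - \frac{2}{3} + \frac{\left(-4\right) \left(-4\right)}{3} = - \frac{2}{3} + \frac{1}{3} \cdot 16 = - \frac{2}{3} + \frac{16}{3} = \frac{14}{3} \approx 4.6667$)
$m b + H{\left(y{\left(\left(-4\right) 4,5 \right)} \right)} = \frac{14}{3} \cdot 89 - \frac{2 - 16}{3} = \frac{1246}{3} - \frac{2 - 16}{3} = \frac{1246}{3} - - \frac{14}{3} = \frac{1246}{3} + \frac{14}{3} = 420$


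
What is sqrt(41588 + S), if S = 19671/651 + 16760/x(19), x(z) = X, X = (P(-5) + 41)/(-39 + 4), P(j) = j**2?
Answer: sqrt(1678409136789)/7161 ≈ 180.92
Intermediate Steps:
X = -66/35 (X = ((-5)**2 + 41)/(-39 + 4) = (25 + 41)/(-35) = 66*(-1/35) = -66/35 ≈ -1.8857)
x(z) = -66/35
S = -63429719/7161 (S = 19671/651 + 16760/(-66/35) = 19671*(1/651) + 16760*(-35/66) = 6557/217 - 293300/33 = -63429719/7161 ≈ -8857.7)
sqrt(41588 + S) = sqrt(41588 - 63429719/7161) = sqrt(234381949/7161) = sqrt(1678409136789)/7161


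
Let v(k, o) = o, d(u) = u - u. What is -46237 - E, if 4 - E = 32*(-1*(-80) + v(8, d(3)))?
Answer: -43681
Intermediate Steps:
d(u) = 0
E = -2556 (E = 4 - 32*(-1*(-80) + 0) = 4 - 32*(80 + 0) = 4 - 32*80 = 4 - 1*2560 = 4 - 2560 = -2556)
-46237 - E = -46237 - 1*(-2556) = -46237 + 2556 = -43681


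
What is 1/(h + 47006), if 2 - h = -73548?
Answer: 1/120556 ≈ 8.2949e-6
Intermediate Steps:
h = 73550 (h = 2 - 1*(-73548) = 2 + 73548 = 73550)
1/(h + 47006) = 1/(73550 + 47006) = 1/120556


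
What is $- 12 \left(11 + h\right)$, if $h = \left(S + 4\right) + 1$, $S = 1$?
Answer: $-204$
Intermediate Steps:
$h = 6$ ($h = \left(1 + 4\right) + 1 = 5 + 1 = 6$)
$- 12 \left(11 + h\right) = - 12 \left(11 + 6\right) = \left(-12\right) 17 = -204$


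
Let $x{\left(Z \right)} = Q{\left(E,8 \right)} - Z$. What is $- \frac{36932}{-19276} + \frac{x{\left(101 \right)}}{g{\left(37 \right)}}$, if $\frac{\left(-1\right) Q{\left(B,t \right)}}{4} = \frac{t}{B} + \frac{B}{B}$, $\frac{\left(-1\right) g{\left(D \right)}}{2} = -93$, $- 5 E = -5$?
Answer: $\frac{1057135}{896334} \approx 1.1794$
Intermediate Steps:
$E = 1$ ($E = \left(- \frac{1}{5}\right) \left(-5\right) = 1$)
$g{\left(D \right)} = 186$ ($g{\left(D \right)} = \left(-2\right) \left(-93\right) = 186$)
$Q{\left(B,t \right)} = -4 - \frac{4 t}{B}$ ($Q{\left(B,t \right)} = - 4 \left(\frac{t}{B} + \frac{B}{B}\right) = - 4 \left(\frac{t}{B} + 1\right) = - 4 \left(1 + \frac{t}{B}\right) = -4 - \frac{4 t}{B}$)
$x{\left(Z \right)} = -36 - Z$ ($x{\left(Z \right)} = \left(-4 - \frac{32}{1}\right) - Z = \left(-4 - 32 \cdot 1\right) - Z = \left(-4 - 32\right) - Z = -36 - Z$)
$- \frac{36932}{-19276} + \frac{x{\left(101 \right)}}{g{\left(37 \right)}} = - \frac{36932}{-19276} + \frac{-36 - 101}{186} = \left(-36932\right) \left(- \frac{1}{19276}\right) + \left(-36 - 101\right) \frac{1}{186} = \frac{9233}{4819} - \frac{137}{186} = \frac{1057135}{896334}$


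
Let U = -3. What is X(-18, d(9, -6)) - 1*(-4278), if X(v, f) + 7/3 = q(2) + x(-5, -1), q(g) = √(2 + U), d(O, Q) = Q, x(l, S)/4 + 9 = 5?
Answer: 12779/3 + I ≈ 4259.7 + 1.0*I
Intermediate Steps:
x(l, S) = -16 (x(l, S) = -36 + 4*5 = -36 + 20 = -16)
q(g) = I (q(g) = √(2 - 3) = √(-1) = I)
X(v, f) = -55/3 + I (X(v, f) = -7/3 + (I - 16) = -7/3 + (-16 + I) = -55/3 + I)
X(-18, d(9, -6)) - 1*(-4278) = (-55/3 + I) - 1*(-4278) = (-55/3 + I) + 4278 = 12779/3 + I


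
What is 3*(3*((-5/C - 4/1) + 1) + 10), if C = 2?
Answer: -39/2 ≈ -19.500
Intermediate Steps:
3*(3*((-5/C - 4/1) + 1) + 10) = 3*(3*((-5/2 - 4/1) + 1) + 10) = 3*(3*((-5*½ - 4*1) + 1) + 10) = 3*(3*((-5/2 - 4) + 1) + 10) = 3*(3*(-13/2 + 1) + 10) = 3*(3*(-11/2) + 10) = 3*(-33/2 + 10) = 3*(-13/2) = -39/2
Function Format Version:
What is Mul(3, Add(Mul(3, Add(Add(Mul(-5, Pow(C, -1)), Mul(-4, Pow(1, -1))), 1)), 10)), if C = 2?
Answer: Rational(-39, 2) ≈ -19.500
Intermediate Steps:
Mul(3, Add(Mul(3, Add(Add(Mul(-5, Pow(C, -1)), Mul(-4, Pow(1, -1))), 1)), 10)) = Mul(3, Add(Mul(3, Add(Add(Mul(-5, Pow(2, -1)), Mul(-4, Pow(1, -1))), 1)), 10)) = Mul(3, Add(Mul(3, Add(Add(Mul(-5, Rational(1, 2)), Mul(-4, 1)), 1)), 10)) = Mul(3, Add(Mul(3, Add(Add(Rational(-5, 2), -4), 1)), 10)) = Mul(3, Add(Mul(3, Add(Rational(-13, 2), 1)), 10)) = Mul(3, Add(Mul(3, Rational(-11, 2)), 10)) = Mul(3, Add(Rational(-33, 2), 10)) = Mul(3, Rational(-13, 2)) = Rational(-39, 2)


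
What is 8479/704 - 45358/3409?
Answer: -3027121/2399936 ≈ -1.2613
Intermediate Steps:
8479/704 - 45358/3409 = -3027121/2399936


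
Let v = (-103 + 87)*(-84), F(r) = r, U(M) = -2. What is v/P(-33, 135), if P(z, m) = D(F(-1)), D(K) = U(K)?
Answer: -672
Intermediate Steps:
D(K) = -2
P(z, m) = -2
v = 1344 (v = -16*(-84) = 1344)
v/P(-33, 135) = 1344/(-2) = 1344*(-½) = -672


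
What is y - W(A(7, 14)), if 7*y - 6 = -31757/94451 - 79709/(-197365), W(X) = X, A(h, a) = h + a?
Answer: -375309353323/18641321615 ≈ -20.133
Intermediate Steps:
A(h, a) = a + h
y = 16158400592/18641321615 (y = 6/7 + (-31757/94451 - 79709/(-197365))/7 = 6/7 + (-31757*1/94451 - 79709*(-1/197365))/7 = 6/7 + (-31757/94451 + 11387/28195)/7 = 6/7 + (1/7)*(180124922/2663045945) = 6/7 + 180124922/18641321615 = 16158400592/18641321615 ≈ 0.86681)
y - W(A(7, 14)) = 16158400592/18641321615 - (14 + 7) = 16158400592/18641321615 - 1*21 = 16158400592/18641321615 - 21 = -375309353323/18641321615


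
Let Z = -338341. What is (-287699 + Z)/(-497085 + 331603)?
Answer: 313020/82741 ≈ 3.7831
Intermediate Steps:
(-287699 + Z)/(-497085 + 331603) = (-287699 - 338341)/(-497085 + 331603) = -626040/(-165482) = -626040*(-1/165482) = 313020/82741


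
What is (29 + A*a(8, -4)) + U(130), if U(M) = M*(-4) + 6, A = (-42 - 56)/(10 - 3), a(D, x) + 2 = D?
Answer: -569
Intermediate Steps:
a(D, x) = -2 + D
A = -14 (A = -98/7 = -98*⅐ = -14)
U(M) = 6 - 4*M (U(M) = -4*M + 6 = 6 - 4*M)
(29 + A*a(8, -4)) + U(130) = (29 - 14*(-2 + 8)) + (6 - 4*130) = (29 - 14*6) + (6 - 520) = (29 - 84) - 514 = -55 - 514 = -569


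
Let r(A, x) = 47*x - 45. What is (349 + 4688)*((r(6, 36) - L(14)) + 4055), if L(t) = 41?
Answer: 28514457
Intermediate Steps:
r(A, x) = -45 + 47*x
(349 + 4688)*((r(6, 36) - L(14)) + 4055) = (349 + 4688)*(((-45 + 47*36) - 1*41) + 4055) = 5037*(((-45 + 1692) - 41) + 4055) = 5037*((1647 - 41) + 4055) = 5037*(1606 + 4055) = 5037*5661 = 28514457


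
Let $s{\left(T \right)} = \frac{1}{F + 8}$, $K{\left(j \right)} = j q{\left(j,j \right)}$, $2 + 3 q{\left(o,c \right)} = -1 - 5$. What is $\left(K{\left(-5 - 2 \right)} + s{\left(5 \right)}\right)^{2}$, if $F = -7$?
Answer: $\frac{3481}{9} \approx 386.78$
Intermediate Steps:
$q{\left(o,c \right)} = - \frac{8}{3}$ ($q{\left(o,c \right)} = - \frac{2}{3} + \frac{-1 - 5}{3} = - \frac{2}{3} + \frac{1}{3} \left(-6\right) = - \frac{2}{3} - 2 = - \frac{8}{3}$)
$K{\left(j \right)} = - \frac{8 j}{3}$ ($K{\left(j \right)} = j \left(- \frac{8}{3}\right) = - \frac{8 j}{3}$)
$s{\left(T \right)} = 1$ ($s{\left(T \right)} = \frac{1}{-7 + 8} = 1^{-1} = 1$)
$\left(K{\left(-5 - 2 \right)} + s{\left(5 \right)}\right)^{2} = \left(- \frac{8 \left(-5 - 2\right)}{3} + 1\right)^{2} = \left(\left(- \frac{8}{3}\right) \left(-7\right) + 1\right)^{2} = \left(\frac{56}{3} + 1\right)^{2} = \left(\frac{59}{3}\right)^{2} = \frac{3481}{9}$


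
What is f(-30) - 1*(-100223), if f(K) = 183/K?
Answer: 1002169/10 ≈ 1.0022e+5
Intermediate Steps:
f(-30) - 1*(-100223) = 183/(-30) - 1*(-100223) = 183*(-1/30) + 100223 = -61/10 + 100223 = 1002169/10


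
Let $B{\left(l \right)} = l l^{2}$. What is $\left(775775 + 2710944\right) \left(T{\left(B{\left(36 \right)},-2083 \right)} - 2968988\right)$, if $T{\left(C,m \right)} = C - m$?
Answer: $-10182087673031$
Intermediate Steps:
$B{\left(l \right)} = l^{3}$
$\left(775775 + 2710944\right) \left(T{\left(B{\left(36 \right)},-2083 \right)} - 2968988\right) = \left(775775 + 2710944\right) \left(\left(36^{3} - -2083\right) - 2968988\right) = 3486719 \left(\left(46656 + 2083\right) - 2968988\right) = 3486719 \left(48739 - 2968988\right) = 3486719 \left(-2920249\right) = -10182087673031$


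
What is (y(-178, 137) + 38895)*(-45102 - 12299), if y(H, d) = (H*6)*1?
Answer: -2171307627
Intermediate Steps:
y(H, d) = 6*H (y(H, d) = (6*H)*1 = 6*H)
(y(-178, 137) + 38895)*(-45102 - 12299) = (6*(-178) + 38895)*(-45102 - 12299) = (-1068 + 38895)*(-57401) = 37827*(-57401) = -2171307627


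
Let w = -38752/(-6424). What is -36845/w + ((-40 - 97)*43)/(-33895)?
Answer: -1002807067821/164187380 ≈ -6107.7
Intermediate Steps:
w = 4844/803 (w = -38752*(-1/6424) = 4844/803 ≈ 6.0324)
-36845/w + ((-40 - 97)*43)/(-33895) = -36845/4844/803 + ((-40 - 97)*43)/(-33895) = -36845*803/4844 - 137*43*(-1/33895) = -29586535/4844 - 5891*(-1/33895) = -29586535/4844 + 5891/33895 = -1002807067821/164187380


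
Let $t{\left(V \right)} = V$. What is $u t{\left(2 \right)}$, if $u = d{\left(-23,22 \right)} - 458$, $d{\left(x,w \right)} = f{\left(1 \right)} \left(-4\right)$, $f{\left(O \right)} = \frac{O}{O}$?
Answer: $-924$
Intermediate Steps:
$f{\left(O \right)} = 1$
$d{\left(x,w \right)} = -4$ ($d{\left(x,w \right)} = 1 \left(-4\right) = -4$)
$u = -462$ ($u = -4 - 458 = -462$)
$u t{\left(2 \right)} = \left(-462\right) 2 = -924$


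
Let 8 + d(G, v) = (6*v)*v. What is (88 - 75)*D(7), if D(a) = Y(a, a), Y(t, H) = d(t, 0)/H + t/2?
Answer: 429/14 ≈ 30.643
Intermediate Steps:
d(G, v) = -8 + 6*v² (d(G, v) = -8 + (6*v)*v = -8 + 6*v²)
Y(t, H) = t/2 - 8/H (Y(t, H) = (-8 + 6*0²)/H + t/2 = (-8 + 6*0)/H + t*(½) = (-8 + 0)/H + t/2 = -8/H + t/2 = t/2 - 8/H)
D(a) = a/2 - 8/a
(88 - 75)*D(7) = (88 - 75)*((½)*7 - 8/7) = 13*(7/2 - 8*⅐) = 13*(7/2 - 8/7) = 13*(33/14) = 429/14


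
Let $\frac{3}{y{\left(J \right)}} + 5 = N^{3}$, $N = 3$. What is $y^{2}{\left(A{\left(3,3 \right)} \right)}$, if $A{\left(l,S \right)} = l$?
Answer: $\frac{9}{484} \approx 0.018595$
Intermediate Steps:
$y{\left(J \right)} = \frac{3}{22}$ ($y{\left(J \right)} = \frac{3}{-5 + 3^{3}} = \frac{3}{-5 + 27} = \frac{3}{22}$)
$y^{2}{\left(A{\left(3,3 \right)} \right)} = \left(\frac{3}{22}\right)^{2} = \frac{9}{484}$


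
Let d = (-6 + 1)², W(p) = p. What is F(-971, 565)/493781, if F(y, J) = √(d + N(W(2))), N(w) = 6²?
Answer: √61/493781 ≈ 1.5817e-5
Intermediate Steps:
N(w) = 36
d = 25 (d = (-5)² = 25)
F(y, J) = √61 (F(y, J) = √(25 + 36) = √61)
F(-971, 565)/493781 = √61/493781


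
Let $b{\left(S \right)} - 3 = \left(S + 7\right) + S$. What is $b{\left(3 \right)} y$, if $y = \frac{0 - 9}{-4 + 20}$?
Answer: $-9$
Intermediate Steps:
$b{\left(S \right)} = 10 + 2 S$ ($b{\left(S \right)} = 3 + \left(\left(S + 7\right) + S\right) = 3 + \left(\left(7 + S\right) + S\right) = 3 + \left(7 + 2 S\right) = 10 + 2 S$)
$y = - \frac{9}{16} \approx -0.5625$
$b{\left(3 \right)} y = \left(10 + 2 \cdot 3\right) \left(- \frac{9}{16}\right) = \left(10 + 6\right) \left(- \frac{9}{16}\right) = 16 \left(- \frac{9}{16}\right) = -9$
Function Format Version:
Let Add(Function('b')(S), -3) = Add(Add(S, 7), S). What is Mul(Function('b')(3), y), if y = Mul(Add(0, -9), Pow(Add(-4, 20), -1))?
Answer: -9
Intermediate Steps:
Function('b')(S) = Add(10, Mul(2, S)) (Function('b')(S) = Add(3, Add(Add(S, 7), S)) = Add(3, Add(Add(7, S), S)) = Add(3, Add(7, Mul(2, S))) = Add(10, Mul(2, S)))
y = Rational(-9, 16) (y = Mul(-9, Pow(16, -1)) = Mul(-9, Rational(1, 16)) = Rational(-9, 16) ≈ -0.56250)
Mul(Function('b')(3), y) = Mul(Add(10, Mul(2, 3)), Rational(-9, 16)) = Mul(Add(10, 6), Rational(-9, 16)) = Mul(16, Rational(-9, 16)) = -9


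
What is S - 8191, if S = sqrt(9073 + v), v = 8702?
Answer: -8191 + 15*sqrt(79) ≈ -8057.7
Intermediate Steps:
S = 15*sqrt(79) (S = sqrt(9073 + 8702) = sqrt(17775) = 15*sqrt(79) ≈ 133.32)
S - 8191 = 15*sqrt(79) - 8191 = -8191 + 15*sqrt(79)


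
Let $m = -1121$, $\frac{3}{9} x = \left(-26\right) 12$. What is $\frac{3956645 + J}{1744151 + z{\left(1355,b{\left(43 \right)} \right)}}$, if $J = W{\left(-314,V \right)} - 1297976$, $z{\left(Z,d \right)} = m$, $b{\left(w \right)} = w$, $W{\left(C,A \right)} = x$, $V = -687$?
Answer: $\frac{885911}{581010} \approx 1.5248$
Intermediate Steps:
$x = -936$ ($x = 3 \left(\left(-26\right) 12\right) = 3 \left(-312\right) = -936$)
$W{\left(C,A \right)} = -936$
$z{\left(Z,d \right)} = -1121$
$J = -1298912$ ($J = -936 - 1297976 = -1298912$)
$\frac{3956645 + J}{1744151 + z{\left(1355,b{\left(43 \right)} \right)}} = \frac{3956645 - 1298912}{1744151 - 1121} = \frac{2657733}{1743030} = 2657733 \cdot \frac{1}{1743030} = \frac{885911}{581010}$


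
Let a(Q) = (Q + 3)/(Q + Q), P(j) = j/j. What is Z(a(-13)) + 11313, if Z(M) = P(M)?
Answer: 11314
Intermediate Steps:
P(j) = 1
a(Q) = (3 + Q)/(2*Q) (a(Q) = (3 + Q)/((2*Q)) = (3 + Q)*(1/(2*Q)) = (3 + Q)/(2*Q))
Z(M) = 1
Z(a(-13)) + 11313 = 1 + 11313 = 11314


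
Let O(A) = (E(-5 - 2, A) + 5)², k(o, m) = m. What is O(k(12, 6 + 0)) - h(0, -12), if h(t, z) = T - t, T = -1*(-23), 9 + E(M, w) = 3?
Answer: -22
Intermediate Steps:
E(M, w) = -6 (E(M, w) = -9 + 3 = -6)
T = 23
O(A) = 1 (O(A) = (-6 + 5)² = (-1)² = 1)
h(t, z) = 23 - t
O(k(12, 6 + 0)) - h(0, -12) = 1 - (23 - 1*0) = 1 - (23 + 0) = 1 - 1*23 = 1 - 23 = -22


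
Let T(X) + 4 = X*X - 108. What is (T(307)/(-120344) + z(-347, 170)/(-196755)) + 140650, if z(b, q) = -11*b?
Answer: 3330331623939517/23678283720 ≈ 1.4065e+5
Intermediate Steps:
T(X) = -112 + X² (T(X) = -4 + (X*X - 108) = -4 + (X² - 108) = -4 + (-108 + X²) = -112 + X²)
(T(307)/(-120344) + z(-347, 170)/(-196755)) + 140650 = ((-112 + 307²)/(-120344) - 11*(-347)/(-196755)) + 140650 = ((-112 + 94249)*(-1/120344) + 3817*(-1/196755)) + 140650 = (94137*(-1/120344) - 3817/196755) + 140650 = (-94137/120344 - 3817/196755) + 140650 = -18981278483/23678283720 + 140650 = 3330331623939517/23678283720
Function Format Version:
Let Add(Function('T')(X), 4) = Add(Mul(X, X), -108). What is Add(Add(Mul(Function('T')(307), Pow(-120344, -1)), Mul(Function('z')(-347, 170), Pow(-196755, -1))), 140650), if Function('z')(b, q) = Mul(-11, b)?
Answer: Rational(3330331623939517, 23678283720) ≈ 1.4065e+5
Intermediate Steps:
Function('T')(X) = Add(-112, Pow(X, 2)) (Function('T')(X) = Add(-4, Add(Mul(X, X), -108)) = Add(-4, Add(Pow(X, 2), -108)) = Add(-4, Add(-108, Pow(X, 2))) = Add(-112, Pow(X, 2)))
Add(Add(Mul(Function('T')(307), Pow(-120344, -1)), Mul(Function('z')(-347, 170), Pow(-196755, -1))), 140650) = Add(Add(Mul(Add(-112, Pow(307, 2)), Pow(-120344, -1)), Mul(Mul(-11, -347), Pow(-196755, -1))), 140650) = Add(Add(Mul(Add(-112, 94249), Rational(-1, 120344)), Mul(3817, Rational(-1, 196755))), 140650) = Add(Add(Mul(94137, Rational(-1, 120344)), Rational(-3817, 196755)), 140650) = Add(Add(Rational(-94137, 120344), Rational(-3817, 196755)), 140650) = Add(Rational(-18981278483, 23678283720), 140650) = Rational(3330331623939517, 23678283720)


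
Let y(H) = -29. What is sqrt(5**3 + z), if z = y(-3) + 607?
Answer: sqrt(703) ≈ 26.514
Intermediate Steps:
z = 578 (z = -29 + 607 = 578)
sqrt(5**3 + z) = sqrt(5**3 + 578) = sqrt(125 + 578) = sqrt(703)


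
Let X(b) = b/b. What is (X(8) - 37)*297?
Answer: -10692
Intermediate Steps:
X(b) = 1
(X(8) - 37)*297 = (1 - 37)*297 = -36*297 = -10692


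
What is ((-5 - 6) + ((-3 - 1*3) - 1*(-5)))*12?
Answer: -144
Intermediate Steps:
((-5 - 6) + ((-3 - 1*3) - 1*(-5)))*12 = (-11 + ((-3 - 3) + 5))*12 = (-11 + (-6 + 5))*12 = (-11 - 1)*12 = -12*12 = -144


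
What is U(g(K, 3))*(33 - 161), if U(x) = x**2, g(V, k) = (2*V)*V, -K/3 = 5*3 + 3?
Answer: -4353564672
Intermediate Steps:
K = -54 (K = -3*(5*3 + 3) = -3*(15 + 3) = -3*18 = -54)
g(V, k) = 2*V**2
U(g(K, 3))*(33 - 161) = (2*(-54)**2)**2*(33 - 161) = (2*2916)**2*(-128) = 5832**2*(-128) = 34012224*(-128) = -4353564672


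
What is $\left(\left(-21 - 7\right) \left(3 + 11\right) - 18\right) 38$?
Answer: $-15580$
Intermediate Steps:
$\left(\left(-21 - 7\right) \left(3 + 11\right) - 18\right) 38 = \left(\left(-28\right) 14 - 18\right) 38 = \left(-392 - 18\right) 38 = \left(-410\right) 38 = -15580$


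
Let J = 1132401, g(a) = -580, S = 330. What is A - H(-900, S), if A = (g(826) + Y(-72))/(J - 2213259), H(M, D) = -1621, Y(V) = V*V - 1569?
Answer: 1752067783/1080858 ≈ 1621.0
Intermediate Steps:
Y(V) = -1569 + V**2 (Y(V) = V**2 - 1569 = -1569 + V**2)
A = -3035/1080858 (A = (-580 + (-1569 + (-72)**2))/(1132401 - 2213259) = (-580 + (-1569 + 5184))/(-1080858) = (-580 + 3615)*(-1/1080858) = 3035*(-1/1080858) = -3035/1080858 ≈ -0.0028080)
A - H(-900, S) = -3035/1080858 - 1*(-1621) = -3035/1080858 + 1621 = 1752067783/1080858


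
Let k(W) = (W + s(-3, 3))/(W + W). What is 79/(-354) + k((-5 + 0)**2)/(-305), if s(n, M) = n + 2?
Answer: -606623/2699250 ≈ -0.22474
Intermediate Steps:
s(n, M) = 2 + n
k(W) = (-1 + W)/(2*W) (k(W) = (W + (2 - 3))/(W + W) = (W - 1)/((2*W)) = (-1 + W)*(1/(2*W)) = (-1 + W)/(2*W))
79/(-354) + k((-5 + 0)**2)/(-305) = 79/(-354) + ((-1 + (-5 + 0)**2)/(2*((-5 + 0)**2)))/(-305) = 79*(-1/354) + ((-1 + (-5)**2)/(2*((-5)**2)))*(-1/305) = -79/354 + ((1/2)*(-1 + 25)/25)*(-1/305) = -79/354 + ((1/2)*(1/25)*24)*(-1/305) = -79/354 + (12/25)*(-1/305) = -79/354 - 12/7625 = -606623/2699250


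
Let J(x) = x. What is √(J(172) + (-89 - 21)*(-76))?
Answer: 6*√237 ≈ 92.369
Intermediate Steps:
√(J(172) + (-89 - 21)*(-76)) = √(172 + (-89 - 21)*(-76)) = √(172 - 110*(-76)) = √(172 + 8360) = √8532 = 6*√237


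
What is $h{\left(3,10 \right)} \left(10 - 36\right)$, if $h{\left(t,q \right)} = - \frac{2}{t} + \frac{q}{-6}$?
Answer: $\frac{182}{3} \approx 60.667$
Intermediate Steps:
$h{\left(t,q \right)} = - \frac{2}{t} - \frac{q}{6}$ ($h{\left(t,q \right)} = - \frac{2}{t} + q \left(- \frac{1}{6}\right) = - \frac{2}{t} - \frac{q}{6}$)
$h{\left(3,10 \right)} \left(10 - 36\right) = \left(- \frac{2}{3} - \frac{5}{3}\right) \left(10 - 36\right) = \left(\left(-2\right) \frac{1}{3} - \frac{5}{3}\right) \left(-26\right) = \left(- \frac{2}{3} - \frac{5}{3}\right) \left(-26\right) = \left(- \frac{7}{3}\right) \left(-26\right) = \frac{182}{3}$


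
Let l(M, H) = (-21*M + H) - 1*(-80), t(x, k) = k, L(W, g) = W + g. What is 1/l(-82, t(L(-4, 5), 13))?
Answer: 1/1815 ≈ 0.00055096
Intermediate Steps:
l(M, H) = 80 + H - 21*M (l(M, H) = (H - 21*M) + 80 = 80 + H - 21*M)
1/l(-82, t(L(-4, 5), 13)) = 1/(80 + 13 - 21*(-82)) = 1/(80 + 13 + 1722) = 1/1815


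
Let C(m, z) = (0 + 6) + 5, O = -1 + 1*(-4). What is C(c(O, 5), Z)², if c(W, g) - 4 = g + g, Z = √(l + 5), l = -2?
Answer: 121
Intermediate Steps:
Z = √3 (Z = √(-2 + 5) = √3 ≈ 1.7320)
O = -5 (O = -1 - 4 = -5)
c(W, g) = 4 + 2*g (c(W, g) = 4 + (g + g) = 4 + 2*g)
C(m, z) = 11 (C(m, z) = 6 + 5 = 11)
C(c(O, 5), Z)² = 11² = 121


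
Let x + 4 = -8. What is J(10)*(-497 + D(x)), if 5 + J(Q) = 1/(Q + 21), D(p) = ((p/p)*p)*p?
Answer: 54362/31 ≈ 1753.6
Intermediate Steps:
x = -12 (x = -4 - 8 = -12)
D(p) = p² (D(p) = (1*p)*p = p*p = p²)
J(Q) = -5 + 1/(21 + Q) (J(Q) = -5 + 1/(Q + 21) = -5 + 1/(21 + Q))
J(10)*(-497 + D(x)) = ((-104 - 5*10)/(21 + 10))*(-497 + (-12)²) = ((-104 - 50)/31)*(-497 + 144) = ((1/31)*(-154))*(-353) = -154/31*(-353) = 54362/31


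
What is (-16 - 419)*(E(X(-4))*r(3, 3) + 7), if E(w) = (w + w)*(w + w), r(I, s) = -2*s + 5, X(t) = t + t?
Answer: 108315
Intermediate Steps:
X(t) = 2*t
r(I, s) = 5 - 2*s
E(w) = 4*w² (E(w) = (2*w)*(2*w) = 4*w²)
(-16 - 419)*(E(X(-4))*r(3, 3) + 7) = (-16 - 419)*((4*(2*(-4))²)*(5 - 2*3) + 7) = -435*((4*(-8)²)*(5 - 6) + 7) = -435*((4*64)*(-1) + 7) = -435*(256*(-1) + 7) = -435*(-256 + 7) = -435*(-249) = 108315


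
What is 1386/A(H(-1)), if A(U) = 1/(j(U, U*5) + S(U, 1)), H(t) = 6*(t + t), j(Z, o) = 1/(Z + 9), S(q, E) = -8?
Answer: -11550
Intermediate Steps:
j(Z, o) = 1/(9 + Z)
H(t) = 12*t (H(t) = 6*(2*t) = 12*t)
A(U) = 1/(-8 + 1/(9 + U)) (A(U) = 1/(1/(9 + U) - 8) = 1/(-8 + 1/(9 + U)))
1386/A(H(-1)) = 1386/(((-9 - 12*(-1))/(71 + 8*(12*(-1))))) = 1386/(((-9 - 1*(-12))/(71 + 8*(-12)))) = 1386/(((-9 + 12)/(71 - 96))) = 1386/((3/(-25))) = 1386/((-1/25*3)) = 1386/(-3/25) = 1386*(-25/3) = -11550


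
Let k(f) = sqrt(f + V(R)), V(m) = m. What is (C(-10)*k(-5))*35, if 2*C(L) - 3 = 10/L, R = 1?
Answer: 70*I ≈ 70.0*I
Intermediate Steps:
k(f) = sqrt(1 + f) (k(f) = sqrt(f + 1) = sqrt(1 + f))
C(L) = 3/2 + 5/L (C(L) = 3/2 + (10/L)/2 = 3/2 + 5/L)
(C(-10)*k(-5))*35 = ((3/2 + 5/(-10))*sqrt(1 - 5))*35 = ((3/2 + 5*(-1/10))*sqrt(-4))*35 = ((3/2 - 1/2)*(2*I))*35 = (1*(2*I))*35 = (2*I)*35 = 70*I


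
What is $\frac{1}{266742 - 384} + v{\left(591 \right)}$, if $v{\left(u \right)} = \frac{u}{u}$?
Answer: $\frac{266359}{266358} \approx 1.0$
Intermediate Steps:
$v{\left(u \right)} = 1$
$\frac{1}{266742 - 384} + v{\left(591 \right)} = \frac{1}{266742 - 384} + 1 = \frac{1}{266358} + 1 = \frac{266359}{266358}$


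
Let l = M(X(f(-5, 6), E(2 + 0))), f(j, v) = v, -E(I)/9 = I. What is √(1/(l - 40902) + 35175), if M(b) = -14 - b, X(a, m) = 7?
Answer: 62*√1702719637/13641 ≈ 187.55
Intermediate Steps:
E(I) = -9*I
l = -21 (l = -14 - 1*7 = -14 - 7 = -21)
√(1/(l - 40902) + 35175) = √(1/(-21 - 40902) + 35175) = √(1/(-40923) + 35175) = √(-1/40923 + 35175) = √(1439466524/40923) = 62*√1702719637/13641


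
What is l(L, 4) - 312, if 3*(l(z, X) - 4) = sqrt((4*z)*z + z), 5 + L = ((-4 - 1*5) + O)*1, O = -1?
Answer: -308 + sqrt(885)/3 ≈ -298.08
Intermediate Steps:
L = -15 (L = -5 + ((-4 - 1*5) - 1)*1 = -5 + ((-4 - 5) - 1)*1 = -5 + (-9 - 1)*1 = -5 - 10*1 = -5 - 10 = -15)
l(z, X) = 4 + sqrt(z + 4*z**2)/3 (l(z, X) = 4 + sqrt((4*z)*z + z)/3 = 4 + sqrt(4*z**2 + z)/3 = 4 + sqrt(z + 4*z**2)/3)
l(L, 4) - 312 = (4 + sqrt(-15*(1 + 4*(-15)))/3) - 312 = (4 + sqrt(-15*(1 - 60))/3) - 312 = (4 + sqrt(-15*(-59))/3) - 312 = (4 + sqrt(885)/3) - 312 = -308 + sqrt(885)/3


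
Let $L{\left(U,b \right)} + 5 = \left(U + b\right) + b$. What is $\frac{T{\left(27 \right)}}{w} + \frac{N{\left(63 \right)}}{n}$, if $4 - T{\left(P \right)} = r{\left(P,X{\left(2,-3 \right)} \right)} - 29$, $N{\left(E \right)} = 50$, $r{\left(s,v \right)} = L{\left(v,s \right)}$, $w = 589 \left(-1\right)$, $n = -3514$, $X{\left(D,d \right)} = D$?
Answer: $\frac{16901}{1034873} \approx 0.016331$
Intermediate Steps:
$L{\left(U,b \right)} = -5 + U + 2 b$ ($L{\left(U,b \right)} = -5 + \left(\left(U + b\right) + b\right) = -5 + \left(U + 2 b\right) = -5 + U + 2 b$)
$w = -589$
$r{\left(s,v \right)} = -5 + v + 2 s$
$T{\left(P \right)} = 36 - 2 P$ ($T{\left(P \right)} = 4 - \left(\left(-5 + 2 + 2 P\right) - 29\right) = 4 - \left(\left(-3 + 2 P\right) - 29\right) = 4 - \left(-32 + 2 P\right) = 36 - 2 P$)
$\frac{T{\left(27 \right)}}{w} + \frac{N{\left(63 \right)}}{n} = \frac{36 - 54}{-589} + \frac{50}{-3514} = \left(36 - 54\right) \left(- \frac{1}{589}\right) + 50 \left(- \frac{1}{3514}\right) = \left(-18\right) \left(- \frac{1}{589}\right) - \frac{25}{1757} = \frac{18}{589} - \frac{25}{1757} = \frac{16901}{1034873}$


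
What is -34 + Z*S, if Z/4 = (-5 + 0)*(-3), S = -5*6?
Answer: -1834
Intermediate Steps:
S = -30
Z = 60 (Z = 4*((-5 + 0)*(-3)) = 4*(-5*(-3)) = 4*15 = 60)
-34 + Z*S = -34 + 60*(-30) = -34 - 1800 = -1834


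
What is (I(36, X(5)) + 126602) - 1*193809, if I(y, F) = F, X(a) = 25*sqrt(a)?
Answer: -67207 + 25*sqrt(5) ≈ -67151.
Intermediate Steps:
(I(36, X(5)) + 126602) - 1*193809 = (25*sqrt(5) + 126602) - 1*193809 = (126602 + 25*sqrt(5)) - 193809 = -67207 + 25*sqrt(5)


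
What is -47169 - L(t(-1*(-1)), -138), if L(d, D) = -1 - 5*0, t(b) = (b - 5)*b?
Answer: -47168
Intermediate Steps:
t(b) = b*(-5 + b) (t(b) = (-5 + b)*b = b*(-5 + b))
L(d, D) = -1 (L(d, D) = -1 + 0 = -1)
-47169 - L(t(-1*(-1)), -138) = -47169 - 1*(-1) = -47169 + 1 = -47168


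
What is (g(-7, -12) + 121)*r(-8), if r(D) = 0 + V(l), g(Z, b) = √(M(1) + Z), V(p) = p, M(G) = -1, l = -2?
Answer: -242 - 4*I*√2 ≈ -242.0 - 5.6569*I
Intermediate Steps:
g(Z, b) = √(-1 + Z)
r(D) = -2 (r(D) = 0 - 2 = -2)
(g(-7, -12) + 121)*r(-8) = (√(-1 - 7) + 121)*(-2) = (√(-8) + 121)*(-2) = (2*I*√2 + 121)*(-2) = (121 + 2*I*√2)*(-2) = -242 - 4*I*√2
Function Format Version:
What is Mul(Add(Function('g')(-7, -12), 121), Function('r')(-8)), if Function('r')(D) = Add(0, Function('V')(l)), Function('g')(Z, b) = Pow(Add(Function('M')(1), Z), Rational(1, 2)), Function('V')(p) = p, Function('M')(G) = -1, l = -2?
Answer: Add(-242, Mul(-4, I, Pow(2, Rational(1, 2)))) ≈ Add(-242.00, Mul(-5.6569, I))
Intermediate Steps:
Function('g')(Z, b) = Pow(Add(-1, Z), Rational(1, 2))
Function('r')(D) = -2 (Function('r')(D) = Add(0, -2) = -2)
Mul(Add(Function('g')(-7, -12), 121), Function('r')(-8)) = Mul(Add(Pow(Add(-1, -7), Rational(1, 2)), 121), -2) = Mul(Add(Pow(-8, Rational(1, 2)), 121), -2) = Mul(Add(Mul(2, I, Pow(2, Rational(1, 2))), 121), -2) = Mul(Add(121, Mul(2, I, Pow(2, Rational(1, 2)))), -2) = Add(-242, Mul(-4, I, Pow(2, Rational(1, 2))))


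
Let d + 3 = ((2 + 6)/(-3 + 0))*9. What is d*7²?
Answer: -1323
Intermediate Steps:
d = -27 (d = -3 + ((2 + 6)/(-3 + 0))*9 = -3 + (8/(-3))*9 = -3 + (8*(-⅓))*9 = -3 - 8/3*9 = -3 - 24 = -27)
d*7² = -27*7² = -27*49 = -1323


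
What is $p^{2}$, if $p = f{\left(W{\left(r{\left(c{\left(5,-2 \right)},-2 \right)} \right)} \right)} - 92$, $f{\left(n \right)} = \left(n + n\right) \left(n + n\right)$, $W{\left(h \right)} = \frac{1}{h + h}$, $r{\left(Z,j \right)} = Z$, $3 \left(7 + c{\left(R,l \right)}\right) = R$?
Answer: $\frac{554272849}{65536} \approx 8457.5$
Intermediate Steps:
$c{\left(R,l \right)} = -7 + \frac{R}{3}$
$W{\left(h \right)} = \frac{1}{2 h}$
$f{\left(n \right)} = 4 n^{2}$ ($f{\left(n \right)} = 2 n 2 n = 4 n^{2}$)
$p = - \frac{23543}{256}$ ($p = 4 \left(\frac{1}{2 \left(-7 + \frac{1}{3} \cdot 5\right)}\right)^{2} - 92 = 4 \left(\frac{1}{2 \left(-7 + \frac{5}{3}\right)}\right)^{2} - 92 = 4 \left(\frac{1}{2 \left(- \frac{16}{3}\right)}\right)^{2} - 92 = 4 \left(\frac{1}{2} \left(- \frac{3}{16}\right)\right)^{2} - 92 = 4 \left(- \frac{3}{32}\right)^{2} - 92 = 4 \cdot \frac{9}{1024} - 92 = \frac{9}{256} - 92 = - \frac{23543}{256} \approx -91.965$)
$p^{2} = \left(- \frac{23543}{256}\right)^{2} = \frac{554272849}{65536}$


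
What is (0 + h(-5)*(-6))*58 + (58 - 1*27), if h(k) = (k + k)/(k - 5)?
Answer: -317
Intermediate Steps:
h(k) = 2*k/(-5 + k) (h(k) = (2*k)/(-5 + k) = 2*k/(-5 + k))
(0 + h(-5)*(-6))*58 + (58 - 1*27) = (0 + (2*(-5)/(-5 - 5))*(-6))*58 + (58 - 1*27) = (0 + (2*(-5)/(-10))*(-6))*58 + (58 - 27) = (0 + (2*(-5)*(-⅒))*(-6))*58 + 31 = (0 + 1*(-6))*58 + 31 = (0 - 6)*58 + 31 = -6*58 + 31 = -348 + 31 = -317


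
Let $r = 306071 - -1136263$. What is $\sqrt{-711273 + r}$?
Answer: $3 \sqrt{81229} \approx 855.02$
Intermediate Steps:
$r = 1442334$ ($r = 306071 + 1136263 = 1442334$)
$\sqrt{-711273 + r} = \sqrt{-711273 + 1442334} = \sqrt{731061} = 3 \sqrt{81229}$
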